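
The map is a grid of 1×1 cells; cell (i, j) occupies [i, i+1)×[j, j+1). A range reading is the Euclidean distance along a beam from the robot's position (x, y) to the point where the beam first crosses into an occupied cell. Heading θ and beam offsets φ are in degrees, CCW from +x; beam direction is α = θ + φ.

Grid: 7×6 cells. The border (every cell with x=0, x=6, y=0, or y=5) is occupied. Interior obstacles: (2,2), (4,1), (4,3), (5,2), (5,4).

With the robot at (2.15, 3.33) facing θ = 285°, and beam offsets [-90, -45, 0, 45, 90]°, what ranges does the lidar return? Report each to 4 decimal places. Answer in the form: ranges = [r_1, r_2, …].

ranges = [1.1906, 2.3000, 0.3416, 0.6600, 1.9153]

beam 1: φ=-90°, α=195°
  direction (-0.9659, -0.2588); cell (2,3); t to first gridline: x 0.1553, y 1.2750 (then +1.0353 / +3.8637)
    (1,3) via x @ 0.1553
    (0,3) via x @ 1.1906  # hit
  → r_1 = 1.1906
beam 2: φ=-45°, α=240°
  direction (-0.5000, -0.8660); cell (2,3); t to first gridline: x 0.3000, y 0.3811 (then +2.0000 / +1.1547)
    (1,3) via x @ 0.3000
    (1,2) via y @ 0.3811
    (1,1) via y @ 1.5358
    (0,1) via x @ 2.3000  # hit
  → r_2 = 2.3000
beam 3: φ=0°, α=285°
  direction (0.2588, -0.9659); cell (2,3); t to first gridline: x 3.2841, y 0.3416 (then +3.8637 / +1.0353)
    (2,2) via y @ 0.3416  # hit
  → r_3 = 0.3416
beam 4: φ=45°, α=330°
  direction (0.8660, -0.5000); cell (2,3); t to first gridline: x 0.9815, y 0.6600 (then +1.1547 / +2.0000)
    (2,2) via y @ 0.6600  # hit
  → r_4 = 0.6600
beam 5: φ=90°, α=15°
  direction (0.9659, 0.2588); cell (2,3); t to first gridline: x 0.8800, y 2.5887 (then +1.0353 / +3.8637)
    (3,3) via x @ 0.8800
    (4,3) via x @ 1.9153  # hit
  → r_5 = 1.9153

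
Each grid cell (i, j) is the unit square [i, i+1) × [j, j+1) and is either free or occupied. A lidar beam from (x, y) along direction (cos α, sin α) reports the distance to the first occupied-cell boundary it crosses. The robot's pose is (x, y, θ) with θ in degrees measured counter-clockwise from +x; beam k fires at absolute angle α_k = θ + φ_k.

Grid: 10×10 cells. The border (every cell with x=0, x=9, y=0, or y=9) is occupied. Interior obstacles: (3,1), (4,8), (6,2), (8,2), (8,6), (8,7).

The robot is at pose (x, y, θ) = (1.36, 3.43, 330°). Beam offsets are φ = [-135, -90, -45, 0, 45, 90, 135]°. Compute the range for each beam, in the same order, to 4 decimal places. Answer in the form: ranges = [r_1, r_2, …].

beam 1: φ=-135°, α=195°
  direction (-0.9659, -0.2588); cell (1,3); t to first gridline: x 0.3727, y 1.6614 (then +1.0353 / +3.8637)
    (0,3) via x @ 0.3727  # hit
  → r_1 = 0.3727
beam 2: φ=-90°, α=240°
  direction (-0.5000, -0.8660); cell (1,3); t to first gridline: x 0.7200, y 0.4965 (then +2.0000 / +1.1547)
    (1,2) via y @ 0.4965
    (0,2) via x @ 0.7200  # hit
  → r_2 = 0.7200
beam 3: φ=-45°, α=285°
  direction (0.2588, -0.9659); cell (1,3); t to first gridline: x 2.4728, y 0.4452 (then +3.8637 / +1.0353)
    (1,2) via y @ 0.4452
    (1,1) via y @ 1.4804
    (2,1) via x @ 2.4728
    (2,0) via y @ 2.5157  # hit
  → r_3 = 2.5157
beam 4: φ=0°, α=330°
  direction (0.8660, -0.5000); cell (1,3); t to first gridline: x 0.7390, y 0.8600 (then +1.1547 / +2.0000)
    (2,3) via x @ 0.7390
    (2,2) via y @ 0.8600
    (3,2) via x @ 1.8937
    (3,1) via y @ 2.8600  # hit
  → r_4 = 2.8600
beam 5: φ=45°, α=15°
  direction (0.9659, 0.2588); cell (1,3); t to first gridline: x 0.6626, y 2.2023 (then +1.0353 / +3.8637)
    (2,3) via x @ 0.6626
    (3,3) via x @ 1.6979
    (3,4) via y @ 2.2023
    (4,4) via x @ 2.7331
    (5,4) via x @ 3.7684
    (6,4) via x @ 4.8037
    (7,4) via x @ 5.8390
    (7,5) via y @ 6.0660
    (8,5) via x @ 6.8742
    (9,5) via x @ 7.9095  # hit
  → r_5 = 7.9095
beam 6: φ=90°, α=60°
  direction (0.5000, 0.8660); cell (1,3); t to first gridline: x 1.2800, y 0.6582 (then +2.0000 / +1.1547)
    (1,4) via y @ 0.6582
    (2,4) via x @ 1.2800
    (2,5) via y @ 1.8129
    (2,6) via y @ 2.9676
    (3,6) via x @ 3.2800
    (3,7) via y @ 4.1223
    (3,8) via y @ 5.2770
    (4,8) via x @ 5.2800  # hit
  → r_6 = 5.2800
beam 7: φ=135°, α=105°
  direction (-0.2588, 0.9659); cell (1,3); t to first gridline: x 1.3909, y 0.5901 (then +3.8637 / +1.0353)
    (1,4) via y @ 0.5901
    (0,4) via x @ 1.3909  # hit
  → r_7 = 1.3909

ranges = [0.3727, 0.7200, 2.5157, 2.8600, 7.9095, 5.2800, 1.3909]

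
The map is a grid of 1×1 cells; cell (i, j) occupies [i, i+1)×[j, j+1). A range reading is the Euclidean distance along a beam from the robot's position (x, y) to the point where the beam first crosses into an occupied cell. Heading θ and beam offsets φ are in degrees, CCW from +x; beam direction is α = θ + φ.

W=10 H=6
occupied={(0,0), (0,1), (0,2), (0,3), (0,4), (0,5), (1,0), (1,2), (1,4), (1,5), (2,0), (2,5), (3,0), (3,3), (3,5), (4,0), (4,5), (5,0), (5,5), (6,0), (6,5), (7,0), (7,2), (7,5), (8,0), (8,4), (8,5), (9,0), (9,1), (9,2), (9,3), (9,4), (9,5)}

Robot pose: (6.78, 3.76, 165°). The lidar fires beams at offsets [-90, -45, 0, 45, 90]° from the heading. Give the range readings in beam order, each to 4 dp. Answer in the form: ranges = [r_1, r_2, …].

beam 1: φ=-90°, α=75°
  direction (0.2588, 0.9659); cell (6,3); t to first gridline: x 0.8500, y 0.2485 (then +3.8637 / +1.0353)
    (6,4) via y @ 0.2485
    (7,4) via x @ 0.8500
    (7,5) via y @ 1.2837  # hit
  → r_1 = 1.2837
beam 2: φ=-45°, α=120°
  direction (-0.5000, 0.8660); cell (6,3); t to first gridline: x 1.5600, y 0.2771 (then +2.0000 / +1.1547)
    (6,4) via y @ 0.2771
    (6,5) via y @ 1.4318  # hit
  → r_2 = 1.4318
beam 3: φ=0°, α=165°
  direction (-0.9659, 0.2588); cell (6,3); t to first gridline: x 0.8075, y 0.9273 (then +1.0353 / +3.8637)
    (5,3) via x @ 0.8075
    (5,4) via y @ 0.9273
    (4,4) via x @ 1.8428
    (3,4) via x @ 2.8781
    (2,4) via x @ 3.9133
    (2,5) via y @ 4.7910  # hit
  → r_3 = 4.7910
beam 4: φ=45°, α=210°
  direction (-0.8660, -0.5000); cell (6,3); t to first gridline: x 0.9007, y 1.5200 (then +1.1547 / +2.0000)
    (5,3) via x @ 0.9007
    (5,2) via y @ 1.5200
    (4,2) via x @ 2.0554
    (3,2) via x @ 3.2101
    (3,1) via y @ 3.5200
    (2,1) via x @ 4.3648
    (1,1) via x @ 5.5195
    (1,0) via y @ 5.5200  # hit
  → r_4 = 5.5200
beam 5: φ=90°, α=255°
  direction (-0.2588, -0.9659); cell (6,3); t to first gridline: x 3.0137, y 0.7868 (then +3.8637 / +1.0353)
    (6,2) via y @ 0.7868
    (6,1) via y @ 1.8221
    (6,0) via y @ 2.8574  # hit
  → r_5 = 2.8574

ranges = [1.2837, 1.4318, 4.7910, 5.5200, 2.8574]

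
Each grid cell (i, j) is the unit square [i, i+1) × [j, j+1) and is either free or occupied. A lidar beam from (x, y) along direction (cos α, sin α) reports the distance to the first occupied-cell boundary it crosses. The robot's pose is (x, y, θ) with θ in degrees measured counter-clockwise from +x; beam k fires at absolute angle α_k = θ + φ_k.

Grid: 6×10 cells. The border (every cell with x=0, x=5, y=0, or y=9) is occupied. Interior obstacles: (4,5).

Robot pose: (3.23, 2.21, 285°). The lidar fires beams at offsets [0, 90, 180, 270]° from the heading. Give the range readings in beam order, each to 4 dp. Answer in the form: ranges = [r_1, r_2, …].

beam 1: φ=0°, α=285°
  d=(0.2588,-0.9659)  start (3,2)  tX=2.9751 tY=0.2174  stride 1/|dx|=3.8637 1/|dy|=1.0353
    cross y-line → (3,1), t=0.2174
    cross y-line → (3,0), t=1.2527 (wall)
  → r_1 = 1.2527
beam 2: φ=90°, α=15°
  d=(0.9659,0.2588)  start (3,2)  tX=0.7972 tY=3.0523  stride 1/|dx|=1.0353 1/|dy|=3.8637
    cross x-line → (4,2), t=0.7972
    cross x-line → (5,2), t=1.8324 (wall)
  → r_2 = 1.8324
beam 3: φ=180°, α=105°
  d=(-0.2588,0.9659)  start (3,2)  tX=0.8887 tY=0.8179  stride 1/|dx|=3.8637 1/|dy|=1.0353
    cross y-line → (3,3), t=0.8179
    cross x-line → (2,3), t=0.8887
    cross y-line → (2,4), t=1.8531
    cross y-line → (2,5), t=2.8884
    cross y-line → (2,6), t=3.9237
    cross x-line → (1,6), t=4.7524
    cross y-line → (1,7), t=4.9590
    cross y-line → (1,8), t=5.9942
    cross y-line → (1,9), t=7.0295 (wall)
  → r_3 = 7.0295
beam 4: φ=270°, α=195°
  d=(-0.9659,-0.2588)  start (3,2)  tX=0.2381 tY=0.8114  stride 1/|dx|=1.0353 1/|dy|=3.8637
    cross x-line → (2,2), t=0.2381
    cross y-line → (2,1), t=0.8114
    cross x-line → (1,1), t=1.2734
    cross x-line → (0,1), t=2.3087 (wall)
  → r_4 = 2.3087

ranges = [1.2527, 1.8324, 7.0295, 2.3087]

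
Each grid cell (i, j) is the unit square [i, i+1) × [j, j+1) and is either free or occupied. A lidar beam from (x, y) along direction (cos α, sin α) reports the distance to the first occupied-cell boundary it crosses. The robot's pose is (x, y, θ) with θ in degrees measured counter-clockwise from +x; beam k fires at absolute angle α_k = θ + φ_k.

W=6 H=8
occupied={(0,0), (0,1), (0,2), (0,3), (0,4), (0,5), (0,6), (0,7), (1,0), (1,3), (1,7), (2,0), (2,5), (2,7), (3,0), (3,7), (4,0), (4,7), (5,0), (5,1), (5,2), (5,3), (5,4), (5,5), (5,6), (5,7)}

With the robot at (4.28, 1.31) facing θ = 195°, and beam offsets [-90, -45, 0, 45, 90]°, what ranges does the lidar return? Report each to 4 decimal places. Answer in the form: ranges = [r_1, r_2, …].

beam 1: φ=-90°, α=105°
  dir = (cos 105°, sin 105°) = (-0.2588, 0.9659); from cell (4,1)
  next x-line at t=1.0818, next y-line at t=0.7143; Δt_x=3.8637, Δt_y=1.0353
    y: enter (4,2) at t=0.7143
    x: enter (3,2) at t=1.0818
    y: enter (3,3) at t=1.7496
    y: enter (3,4) at t=2.7849
    y: enter (3,5) at t=3.8202
    y: enter (3,6) at t=4.8554
    x: enter (2,6) at t=4.9455
    y: enter (2,7) at t=5.8907 ← occupied
  → r_1 = 5.8907
beam 2: φ=-45°, α=150°
  dir = (cos 150°, sin 150°) = (-0.8660, 0.5000); from cell (4,1)
  next x-line at t=0.3233, next y-line at t=1.3800; Δt_x=1.1547, Δt_y=2.0000
    x: enter (3,1) at t=0.3233
    y: enter (3,2) at t=1.3800
    x: enter (2,2) at t=1.4780
    x: enter (1,2) at t=2.6327
    y: enter (1,3) at t=3.3800 ← occupied
  → r_2 = 3.3800
beam 3: φ=0°, α=195°
  dir = (cos 195°, sin 195°) = (-0.9659, -0.2588); from cell (4,1)
  next x-line at t=0.2899, next y-line at t=1.1977; Δt_x=1.0353, Δt_y=3.8637
    x: enter (3,1) at t=0.2899
    y: enter (3,0) at t=1.1977 ← occupied
  → r_3 = 1.1977
beam 4: φ=45°, α=240°
  dir = (cos 240°, sin 240°) = (-0.5000, -0.8660); from cell (4,1)
  next x-line at t=0.5600, next y-line at t=0.3580; Δt_x=2.0000, Δt_y=1.1547
    y: enter (4,0) at t=0.3580 ← occupied
  → r_4 = 0.3580
beam 5: φ=90°, α=285°
  dir = (cos 285°, sin 285°) = (0.2588, -0.9659); from cell (4,1)
  next x-line at t=2.7819, next y-line at t=0.3209; Δt_x=3.8637, Δt_y=1.0353
    y: enter (4,0) at t=0.3209 ← occupied
  → r_5 = 0.3209

ranges = [5.8907, 3.3800, 1.1977, 0.3580, 0.3209]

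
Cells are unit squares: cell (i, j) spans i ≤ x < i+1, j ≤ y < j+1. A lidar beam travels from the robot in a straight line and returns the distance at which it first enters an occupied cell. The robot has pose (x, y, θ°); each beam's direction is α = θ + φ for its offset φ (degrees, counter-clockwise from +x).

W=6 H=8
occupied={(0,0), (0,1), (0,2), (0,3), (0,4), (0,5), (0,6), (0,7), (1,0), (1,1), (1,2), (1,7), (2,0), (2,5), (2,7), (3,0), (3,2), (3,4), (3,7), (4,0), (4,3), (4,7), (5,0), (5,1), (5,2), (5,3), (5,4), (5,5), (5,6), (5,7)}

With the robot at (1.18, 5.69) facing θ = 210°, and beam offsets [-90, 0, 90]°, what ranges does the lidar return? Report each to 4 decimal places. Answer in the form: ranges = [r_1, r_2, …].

ranges = [0.3600, 0.2078, 3.6400]

beam 1: φ=-90°, α=120°
  dir = (cos 120°, sin 120°) = (-0.5000, 0.8660); from cell (1,5)
  next x-line at t=0.3600, next y-line at t=0.3580; Δt_x=2.0000, Δt_y=1.1547
    y: enter (1,6) at t=0.3580
    x: enter (0,6) at t=0.3600 ← occupied
  → r_1 = 0.3600
beam 2: φ=0°, α=210°
  dir = (cos 210°, sin 210°) = (-0.8660, -0.5000); from cell (1,5)
  next x-line at t=0.2078, next y-line at t=1.3800; Δt_x=1.1547, Δt_y=2.0000
    x: enter (0,5) at t=0.2078 ← occupied
  → r_2 = 0.2078
beam 3: φ=90°, α=300°
  dir = (cos 300°, sin 300°) = (0.5000, -0.8660); from cell (1,5)
  next x-line at t=1.6400, next y-line at t=0.7967; Δt_x=2.0000, Δt_y=1.1547
    y: enter (1,4) at t=0.7967
    x: enter (2,4) at t=1.6400
    y: enter (2,3) at t=1.9514
    y: enter (2,2) at t=3.1061
    x: enter (3,2) at t=3.6400 ← occupied
  → r_3 = 3.6400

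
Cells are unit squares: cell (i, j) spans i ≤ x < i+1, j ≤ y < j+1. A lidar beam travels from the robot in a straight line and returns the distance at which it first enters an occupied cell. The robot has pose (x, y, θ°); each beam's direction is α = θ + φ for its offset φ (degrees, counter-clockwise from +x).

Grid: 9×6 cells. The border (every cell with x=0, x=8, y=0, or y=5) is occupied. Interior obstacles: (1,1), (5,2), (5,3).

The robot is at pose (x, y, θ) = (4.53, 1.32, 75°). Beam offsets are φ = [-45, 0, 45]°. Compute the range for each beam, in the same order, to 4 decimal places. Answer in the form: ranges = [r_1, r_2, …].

beam 1: φ=-45°, α=30°
  dir = (cos 30°, sin 30°) = (0.8660, 0.5000); from cell (4,1)
  next x-line at t=0.5427, next y-line at t=1.3600; Δt_x=1.1547, Δt_y=2.0000
    x: enter (5,1) at t=0.5427
    y: enter (5,2) at t=1.3600 ← occupied
  → r_1 = 1.3600
beam 2: φ=0°, α=75°
  dir = (cos 75°, sin 75°) = (0.2588, 0.9659); from cell (4,1)
  next x-line at t=1.8159, next y-line at t=0.7040; Δt_x=3.8637, Δt_y=1.0353
    y: enter (4,2) at t=0.7040
    y: enter (4,3) at t=1.7393
    x: enter (5,3) at t=1.8159 ← occupied
  → r_2 = 1.8159
beam 3: φ=45°, α=120°
  dir = (cos 120°, sin 120°) = (-0.5000, 0.8660); from cell (4,1)
  next x-line at t=1.0600, next y-line at t=0.7852; Δt_x=2.0000, Δt_y=1.1547
    y: enter (4,2) at t=0.7852
    x: enter (3,2) at t=1.0600
    y: enter (3,3) at t=1.9399
    x: enter (2,3) at t=3.0600
    y: enter (2,4) at t=3.0946
    y: enter (2,5) at t=4.2493 ← occupied
  → r_3 = 4.2493

ranges = [1.3600, 1.8159, 4.2493]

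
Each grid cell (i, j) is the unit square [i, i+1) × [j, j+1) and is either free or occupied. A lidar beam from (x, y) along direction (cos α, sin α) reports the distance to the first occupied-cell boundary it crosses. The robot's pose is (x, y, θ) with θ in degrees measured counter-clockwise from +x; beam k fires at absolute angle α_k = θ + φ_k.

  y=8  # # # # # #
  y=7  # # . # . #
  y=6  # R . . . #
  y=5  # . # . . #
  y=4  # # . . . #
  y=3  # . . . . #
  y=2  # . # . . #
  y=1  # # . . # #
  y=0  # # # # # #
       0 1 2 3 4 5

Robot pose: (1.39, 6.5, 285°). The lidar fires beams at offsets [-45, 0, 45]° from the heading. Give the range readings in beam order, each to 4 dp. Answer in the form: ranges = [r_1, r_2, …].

beam 1: φ=-45°, α=240°
  direction (-0.5000, -0.8660); cell (1,6); t to first gridline: x 0.7800, y 0.5774 (then +2.0000 / +1.1547)
    (1,5) via y @ 0.5774
    (0,5) via x @ 0.7800  # hit
  → r_1 = 0.7800
beam 2: φ=0°, α=285°
  direction (0.2588, -0.9659); cell (1,6); t to first gridline: x 2.3569, y 0.5176 (then +3.8637 / +1.0353)
    (1,5) via y @ 0.5176
    (1,4) via y @ 1.5529  # hit
  → r_2 = 1.5529
beam 3: φ=45°, α=330°
  direction (0.8660, -0.5000); cell (1,6); t to first gridline: x 0.7044, y 1.0000 (then +1.1547 / +2.0000)
    (2,6) via x @ 0.7044
    (2,5) via y @ 1.0000  # hit
  → r_3 = 1.0000

ranges = [0.7800, 1.5529, 1.0000]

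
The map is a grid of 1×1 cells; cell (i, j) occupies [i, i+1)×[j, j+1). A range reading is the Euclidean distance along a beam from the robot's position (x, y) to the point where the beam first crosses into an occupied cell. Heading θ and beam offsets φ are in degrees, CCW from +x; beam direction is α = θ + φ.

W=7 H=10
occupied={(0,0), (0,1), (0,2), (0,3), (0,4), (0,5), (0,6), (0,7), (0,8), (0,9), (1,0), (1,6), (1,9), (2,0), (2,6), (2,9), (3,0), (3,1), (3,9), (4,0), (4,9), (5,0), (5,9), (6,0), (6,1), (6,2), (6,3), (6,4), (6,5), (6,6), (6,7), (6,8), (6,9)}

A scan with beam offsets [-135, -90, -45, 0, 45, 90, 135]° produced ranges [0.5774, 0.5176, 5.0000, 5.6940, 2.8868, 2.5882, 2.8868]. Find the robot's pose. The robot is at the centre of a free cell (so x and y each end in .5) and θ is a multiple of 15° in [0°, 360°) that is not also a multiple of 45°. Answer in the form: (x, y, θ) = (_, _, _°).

Candidates: 37 free-cell centres × 16 headings = 592 poses. Raycast each; keep the one whose scan matches to 4 dp.
  (2.5, 3.5, 195°): beam 1 = 6.3509 ≠ 0.5774 ✗
  (5.5, 5.5, 15°): beam 1 = 4.0415 ≠ 0.5774 ✗
  (2.5, 8.5, 285°): beam 1 = 1.0000 ≠ 0.5774 ✗
  (5.5, 3.5, 195°): beam 1 = 1.0000 ≠ 0.5774 ✗
  …
  (3.5, 6.5, 285°): r_1=0.5774, r_2=0.5176, r_3=5.0000, r_4=5.6940, r_5=2.8868, r_6=2.5882, r_7=2.8868 — all match ✓
Unique over the lattice → pose = (3.5, 6.5, 285°).

(x, y, θ) = (3.5, 6.5, 285°)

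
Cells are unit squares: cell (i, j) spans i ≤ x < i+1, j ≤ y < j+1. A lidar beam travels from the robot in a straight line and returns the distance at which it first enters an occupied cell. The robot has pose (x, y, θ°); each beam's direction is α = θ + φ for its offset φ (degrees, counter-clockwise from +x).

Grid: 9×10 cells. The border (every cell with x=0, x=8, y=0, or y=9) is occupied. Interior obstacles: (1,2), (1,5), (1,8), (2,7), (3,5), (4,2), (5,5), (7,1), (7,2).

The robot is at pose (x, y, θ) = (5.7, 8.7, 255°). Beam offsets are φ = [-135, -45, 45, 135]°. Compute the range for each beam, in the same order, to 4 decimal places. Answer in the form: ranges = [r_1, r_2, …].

ranges = [0.3464, 3.1177, 4.6000, 0.6000]

beam 1: φ=-135°, α=120°
  direction (-0.5000, 0.8660); cell (5,8); t to first gridline: x 1.4000, y 0.3464 (then +2.0000 / +1.1547)
    (5,9) via y @ 0.3464  # hit
  → r_1 = 0.3464
beam 2: φ=-45°, α=210°
  direction (-0.8660, -0.5000); cell (5,8); t to first gridline: x 0.8083, y 1.4000 (then +1.1547 / +2.0000)
    (4,8) via x @ 0.8083
    (4,7) via y @ 1.4000
    (3,7) via x @ 1.9630
    (2,7) via x @ 3.1177  # hit
  → r_2 = 3.1177
beam 3: φ=45°, α=300°
  direction (0.5000, -0.8660); cell (5,8); t to first gridline: x 0.6000, y 0.8083 (then +2.0000 / +1.1547)
    (6,8) via x @ 0.6000
    (6,7) via y @ 0.8083
    (6,6) via y @ 1.9630
    (7,6) via x @ 2.6000
    (7,5) via y @ 3.1177
    (7,4) via y @ 4.2724
    (8,4) via x @ 4.6000  # hit
  → r_3 = 4.6000
beam 4: φ=135°, α=30°
  direction (0.8660, 0.5000); cell (5,8); t to first gridline: x 0.3464, y 0.6000 (then +1.1547 / +2.0000)
    (6,8) via x @ 0.3464
    (6,9) via y @ 0.6000  # hit
  → r_4 = 0.6000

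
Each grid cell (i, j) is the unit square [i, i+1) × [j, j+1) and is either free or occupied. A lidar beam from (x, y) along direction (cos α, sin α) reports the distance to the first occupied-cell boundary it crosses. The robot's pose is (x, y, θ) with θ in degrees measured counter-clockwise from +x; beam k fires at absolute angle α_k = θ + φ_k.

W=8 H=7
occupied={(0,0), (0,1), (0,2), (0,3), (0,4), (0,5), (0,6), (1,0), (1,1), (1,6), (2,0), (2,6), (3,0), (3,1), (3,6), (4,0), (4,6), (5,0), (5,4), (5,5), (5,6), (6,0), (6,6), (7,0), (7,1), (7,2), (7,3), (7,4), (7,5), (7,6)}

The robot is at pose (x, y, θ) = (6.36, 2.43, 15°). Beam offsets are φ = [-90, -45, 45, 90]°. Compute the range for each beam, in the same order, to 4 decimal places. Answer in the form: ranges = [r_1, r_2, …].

ranges = [1.4804, 0.7390, 1.2800, 1.6254]

beam 1: φ=-90°, α=285°
  cosα=0.2588 sinα=-0.9659 | (6,2) | tMaxX 2.4728 tMaxY 0.4452 | tΔX 3.8637 tΔY 1.0353
    t=0.4452 [y] (6,1)
    t=1.4804 [y] (6,0) — stop
  → r_1 = 1.4804
beam 2: φ=-45°, α=330°
  cosα=0.8660 sinα=-0.5000 | (6,2) | tMaxX 0.7390 tMaxY 0.8600 | tΔX 1.1547 tΔY 2.0000
    t=0.7390 [x] (7,2) — stop
  → r_2 = 0.7390
beam 3: φ=45°, α=60°
  cosα=0.5000 sinα=0.8660 | (6,2) | tMaxX 1.2800 tMaxY 0.6582 | tΔX 2.0000 tΔY 1.1547
    t=0.6582 [y] (6,3)
    t=1.2800 [x] (7,3) — stop
  → r_3 = 1.2800
beam 4: φ=90°, α=105°
  cosα=-0.2588 sinα=0.9659 | (6,2) | tMaxX 1.3909 tMaxY 0.5901 | tΔX 3.8637 tΔY 1.0353
    t=0.5901 [y] (6,3)
    t=1.3909 [x] (5,3)
    t=1.6254 [y] (5,4) — stop
  → r_4 = 1.6254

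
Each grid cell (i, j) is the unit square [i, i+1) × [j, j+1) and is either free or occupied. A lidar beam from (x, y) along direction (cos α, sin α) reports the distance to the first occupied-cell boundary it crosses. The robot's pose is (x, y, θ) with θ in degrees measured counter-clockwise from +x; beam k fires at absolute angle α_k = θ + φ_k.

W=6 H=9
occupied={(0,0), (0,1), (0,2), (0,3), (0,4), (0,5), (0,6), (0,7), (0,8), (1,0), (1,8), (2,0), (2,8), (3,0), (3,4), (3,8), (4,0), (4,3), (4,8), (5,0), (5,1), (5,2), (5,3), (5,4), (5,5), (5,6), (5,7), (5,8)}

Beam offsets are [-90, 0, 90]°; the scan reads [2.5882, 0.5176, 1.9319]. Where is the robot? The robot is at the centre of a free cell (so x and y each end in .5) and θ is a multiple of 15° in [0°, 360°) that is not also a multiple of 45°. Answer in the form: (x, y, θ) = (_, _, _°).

Enumerate (i+0.5, j+0.5, θ) over the 26 free cells and 16 admissible headings. For each, cast all 3 beams and compare to the given ranges.
  (2.5, 4.5, 60°): beam 1 = 0.5774 ≠ 2.5882 ✗
  (2.5, 4.5, 210°): beam 1 = 3.0000 ≠ 2.5882 ✗
  (3.5, 1.5, 165°): beam 1 = 1.9319 ≠ 2.5882 ✗
  (1.5, 6.5, 195°): beam 1 = 1.5529 ≠ 2.5882 ✗
  (3.5, 6.5, 300°): beam 1 = 2.8868 ≠ 2.5882 ✗
  …
  (1.5, 5.5, 165°): r_1=2.5882, r_2=0.5176, r_3=1.9319 — all match ✓
Only this pose fits every beam.

(x, y, θ) = (1.5, 5.5, 165°)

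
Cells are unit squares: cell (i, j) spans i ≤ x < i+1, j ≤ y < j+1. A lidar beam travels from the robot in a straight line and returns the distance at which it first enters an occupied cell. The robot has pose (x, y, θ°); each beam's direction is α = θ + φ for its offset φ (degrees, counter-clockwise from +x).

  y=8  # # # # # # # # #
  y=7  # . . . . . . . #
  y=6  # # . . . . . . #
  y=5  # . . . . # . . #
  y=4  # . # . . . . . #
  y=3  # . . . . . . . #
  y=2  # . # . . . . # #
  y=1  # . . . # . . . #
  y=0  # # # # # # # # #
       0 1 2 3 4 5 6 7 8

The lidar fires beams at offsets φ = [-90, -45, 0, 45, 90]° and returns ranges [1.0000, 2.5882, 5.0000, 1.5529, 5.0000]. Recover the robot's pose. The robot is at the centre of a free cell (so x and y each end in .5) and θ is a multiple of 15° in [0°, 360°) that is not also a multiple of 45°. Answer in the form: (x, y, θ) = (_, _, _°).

(x, y, θ) = (7.5, 5.5, 150°)

Enumerate (i+0.5, j+0.5, θ) over the 43 free cells and 16 admissible headings. For each, cast all 5 beams and compare to the given ranges.
  (6.5, 5.5, 240°): beam 1 = 0.5774 ≠ 1.0000 ✗
  (4.5, 3.5, 60°): beam 1 = 2.8868 ≠ 1.0000 ✗
  (4.5, 6.5, 210°): beam 1 = 1.7321 ≠ 1.0000 ✗
  (3.5, 3.5, 75°): beam 1 = 3.6235 ≠ 1.0000 ✗
  (3.5, 4.5, 60°): beam 1 = 4.0415 ≠ 1.0000 ✗
  …
  (7.5, 5.5, 150°): r_1=1.0000, r_2=2.5882, r_3=5.0000, r_4=1.5529, r_5=5.0000 — all match ✓
Only this pose fits every beam.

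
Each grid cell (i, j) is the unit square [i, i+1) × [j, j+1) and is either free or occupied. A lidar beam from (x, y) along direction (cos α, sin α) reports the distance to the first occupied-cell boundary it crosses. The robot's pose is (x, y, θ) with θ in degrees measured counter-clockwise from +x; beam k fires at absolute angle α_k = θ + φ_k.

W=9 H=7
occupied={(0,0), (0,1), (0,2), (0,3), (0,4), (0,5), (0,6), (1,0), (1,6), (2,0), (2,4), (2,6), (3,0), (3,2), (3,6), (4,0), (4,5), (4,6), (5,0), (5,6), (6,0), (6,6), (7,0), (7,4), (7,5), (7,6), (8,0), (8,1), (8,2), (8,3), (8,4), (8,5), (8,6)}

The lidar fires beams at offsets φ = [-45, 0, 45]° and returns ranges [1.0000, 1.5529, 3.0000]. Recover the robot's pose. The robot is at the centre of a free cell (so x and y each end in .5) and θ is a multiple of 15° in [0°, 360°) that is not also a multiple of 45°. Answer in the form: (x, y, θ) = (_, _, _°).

Enumerate (i+0.5, j+0.5, θ) over the 30 free cells and 16 admissible headings. For each, cast all 3 beams and compare to the given ranges.
  (7.5, 3.5, 120°): beam 1 = 0.5176 ≠ 1.0000 ✗
  (3.5, 5.5, 255°): beam 2 = 4.6587 ≠ 1.5529 ✗
  (5.5, 4.5, 285°): beam 1 = 4.0415 ≠ 1.0000 ✗
  (2.5, 5.5, 75°): beam 2 = 0.5176 ≠ 1.5529 ✗
  …
  (1.5, 2.5, 285°): r_1=1.0000, r_2=1.5529, r_3=3.0000 — all match ✓
No second candidate reproduces the full scan.

(x, y, θ) = (1.5, 2.5, 285°)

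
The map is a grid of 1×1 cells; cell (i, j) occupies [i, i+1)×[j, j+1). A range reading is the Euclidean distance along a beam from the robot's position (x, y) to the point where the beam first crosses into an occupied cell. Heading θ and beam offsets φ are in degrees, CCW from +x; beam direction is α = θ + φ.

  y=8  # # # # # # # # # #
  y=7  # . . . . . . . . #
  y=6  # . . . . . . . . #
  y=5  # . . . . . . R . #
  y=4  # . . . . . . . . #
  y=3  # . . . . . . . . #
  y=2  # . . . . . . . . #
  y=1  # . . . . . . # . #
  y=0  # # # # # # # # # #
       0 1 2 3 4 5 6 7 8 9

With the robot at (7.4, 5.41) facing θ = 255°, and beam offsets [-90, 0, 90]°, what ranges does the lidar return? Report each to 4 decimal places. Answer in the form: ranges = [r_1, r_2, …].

beam 1: φ=-90°, α=165°
  dir = (cos 165°, sin 165°) = (-0.9659, 0.2588); from cell (7,5)
  next x-line at t=0.4141, next y-line at t=2.2796; Δt_x=1.0353, Δt_y=3.8637
    x: enter (6,5) at t=0.4141
    x: enter (5,5) at t=1.4494
    y: enter (5,6) at t=2.2796
    x: enter (4,6) at t=2.4847
    x: enter (3,6) at t=3.5199
    x: enter (2,6) at t=4.5552
    x: enter (1,6) at t=5.5905
    y: enter (1,7) at t=6.1433
    x: enter (0,7) at t=6.6258 ← occupied
  → r_1 = 6.6258
beam 2: φ=0°, α=255°
  dir = (cos 255°, sin 255°) = (-0.2588, -0.9659); from cell (7,5)
  next x-line at t=1.5455, next y-line at t=0.4245; Δt_x=3.8637, Δt_y=1.0353
    y: enter (7,4) at t=0.4245
    y: enter (7,3) at t=1.4597
    x: enter (6,3) at t=1.5455
    y: enter (6,2) at t=2.4950
    y: enter (6,1) at t=3.5303
    y: enter (6,0) at t=4.5656 ← occupied
  → r_2 = 4.5656
beam 3: φ=90°, α=345°
  dir = (cos 345°, sin 345°) = (0.9659, -0.2588); from cell (7,5)
  next x-line at t=0.6212, next y-line at t=1.5841; Δt_x=1.0353, Δt_y=3.8637
    x: enter (8,5) at t=0.6212
    y: enter (8,4) at t=1.5841
    x: enter (9,4) at t=1.6564 ← occupied
  → r_3 = 1.6564

ranges = [6.6258, 4.5656, 1.6564]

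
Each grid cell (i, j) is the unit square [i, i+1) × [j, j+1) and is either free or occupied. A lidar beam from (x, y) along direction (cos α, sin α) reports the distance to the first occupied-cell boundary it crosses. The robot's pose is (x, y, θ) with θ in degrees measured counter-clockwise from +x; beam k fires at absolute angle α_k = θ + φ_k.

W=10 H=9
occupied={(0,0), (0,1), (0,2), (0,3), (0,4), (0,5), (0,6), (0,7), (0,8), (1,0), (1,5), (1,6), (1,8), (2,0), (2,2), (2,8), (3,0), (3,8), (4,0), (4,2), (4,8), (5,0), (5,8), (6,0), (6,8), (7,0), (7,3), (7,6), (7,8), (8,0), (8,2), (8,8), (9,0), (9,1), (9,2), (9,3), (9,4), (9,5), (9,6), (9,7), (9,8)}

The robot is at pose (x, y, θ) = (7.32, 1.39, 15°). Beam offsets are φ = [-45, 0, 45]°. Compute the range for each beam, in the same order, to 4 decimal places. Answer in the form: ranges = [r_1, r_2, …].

ranges = [0.7800, 1.7393, 1.3600]

beam 1: φ=-45°, α=330°
  cosα=0.8660 sinα=-0.5000 | (7,1) | tMaxX 0.7852 tMaxY 0.7800 | tΔX 1.1547 tΔY 2.0000
    t=0.7800 [y] (7,0) — stop
  → r_1 = 0.7800
beam 2: φ=0°, α=15°
  cosα=0.9659 sinα=0.2588 | (7,1) | tMaxX 0.7040 tMaxY 2.3569 | tΔX 1.0353 tΔY 3.8637
    t=0.7040 [x] (8,1)
    t=1.7393 [x] (9,1) — stop
  → r_2 = 1.7393
beam 3: φ=45°, α=60°
  cosα=0.5000 sinα=0.8660 | (7,1) | tMaxX 1.3600 tMaxY 0.7044 | tΔX 2.0000 tΔY 1.1547
    t=0.7044 [y] (7,2)
    t=1.3600 [x] (8,2) — stop
  → r_3 = 1.3600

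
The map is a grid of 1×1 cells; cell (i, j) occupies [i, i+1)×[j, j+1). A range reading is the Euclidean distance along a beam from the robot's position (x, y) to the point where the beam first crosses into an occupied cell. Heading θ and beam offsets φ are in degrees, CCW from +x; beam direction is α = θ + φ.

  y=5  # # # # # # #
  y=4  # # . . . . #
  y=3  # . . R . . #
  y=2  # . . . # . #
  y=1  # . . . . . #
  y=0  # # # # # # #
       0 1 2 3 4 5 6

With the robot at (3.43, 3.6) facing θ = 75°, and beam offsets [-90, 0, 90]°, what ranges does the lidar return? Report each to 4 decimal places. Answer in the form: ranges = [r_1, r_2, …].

ranges = [2.6607, 1.4494, 1.5455]

beam 1: φ=-90°, α=345°
  d=(0.9659,-0.2588)  start (3,3)  tX=0.5901 tY=2.3182  stride 1/|dx|=1.0353 1/|dy|=3.8637
    cross x-line → (4,3), t=0.5901
    cross x-line → (5,3), t=1.6254
    cross y-line → (5,2), t=2.3182
    cross x-line → (6,2), t=2.6607 (wall)
  → r_1 = 2.6607
beam 2: φ=0°, α=75°
  d=(0.2588,0.9659)  start (3,3)  tX=2.2023 tY=0.4141  stride 1/|dx|=3.8637 1/|dy|=1.0353
    cross y-line → (3,4), t=0.4141
    cross y-line → (3,5), t=1.4494 (wall)
  → r_2 = 1.4494
beam 3: φ=90°, α=165°
  d=(-0.9659,0.2588)  start (3,3)  tX=0.4452 tY=1.5455  stride 1/|dx|=1.0353 1/|dy|=3.8637
    cross x-line → (2,3), t=0.4452
    cross x-line → (1,3), t=1.4804
    cross y-line → (1,4), t=1.5455 (wall)
  → r_3 = 1.5455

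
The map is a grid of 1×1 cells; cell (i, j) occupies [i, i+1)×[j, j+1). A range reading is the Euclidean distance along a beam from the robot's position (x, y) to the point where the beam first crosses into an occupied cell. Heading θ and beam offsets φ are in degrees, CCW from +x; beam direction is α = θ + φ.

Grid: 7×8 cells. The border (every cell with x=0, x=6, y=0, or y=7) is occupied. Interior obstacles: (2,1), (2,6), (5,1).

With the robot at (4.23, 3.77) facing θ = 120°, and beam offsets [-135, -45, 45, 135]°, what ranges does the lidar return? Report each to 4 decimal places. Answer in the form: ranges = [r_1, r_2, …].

ranges = [1.8324, 3.3439, 3.3439, 2.8677]

beam 1: φ=-135°, α=345°
  direction (0.9659, -0.2588); cell (4,3); t to first gridline: x 0.7972, y 2.9751 (then +1.0353 / +3.8637)
    (5,3) via x @ 0.7972
    (6,3) via x @ 1.8324  # hit
  → r_1 = 1.8324
beam 2: φ=-45°, α=75°
  direction (0.2588, 0.9659); cell (4,3); t to first gridline: x 2.9751, y 0.2381 (then +3.8637 / +1.0353)
    (4,4) via y @ 0.2381
    (4,5) via y @ 1.2734
    (4,6) via y @ 2.3087
    (5,6) via x @ 2.9751
    (5,7) via y @ 3.3439  # hit
  → r_2 = 3.3439
beam 3: φ=45°, α=165°
  direction (-0.9659, 0.2588); cell (4,3); t to first gridline: x 0.2381, y 0.8887 (then +1.0353 / +3.8637)
    (3,3) via x @ 0.2381
    (3,4) via y @ 0.8887
    (2,4) via x @ 1.2734
    (1,4) via x @ 2.3087
    (0,4) via x @ 3.3439  # hit
  → r_3 = 3.3439
beam 4: φ=135°, α=255°
  direction (-0.2588, -0.9659); cell (4,3); t to first gridline: x 0.8887, y 0.7972 (then +3.8637 / +1.0353)
    (4,2) via y @ 0.7972
    (3,2) via x @ 0.8887
    (3,1) via y @ 1.8324
    (3,0) via y @ 2.8677  # hit
  → r_4 = 2.8677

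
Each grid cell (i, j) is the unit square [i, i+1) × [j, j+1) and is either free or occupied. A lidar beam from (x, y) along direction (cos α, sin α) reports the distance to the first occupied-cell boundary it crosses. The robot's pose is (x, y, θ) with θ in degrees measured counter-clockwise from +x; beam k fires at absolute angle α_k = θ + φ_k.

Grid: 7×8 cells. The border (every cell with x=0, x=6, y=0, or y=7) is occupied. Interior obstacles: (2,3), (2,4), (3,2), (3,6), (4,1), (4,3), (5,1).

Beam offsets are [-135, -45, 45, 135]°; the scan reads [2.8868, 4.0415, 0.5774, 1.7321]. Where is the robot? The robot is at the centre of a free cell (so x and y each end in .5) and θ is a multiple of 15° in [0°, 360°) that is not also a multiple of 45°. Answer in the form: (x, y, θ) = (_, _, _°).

(x, y, θ) = (4.5, 4.5, 195°)

The pose lattice has 23·16 = 368 candidates. Test each by forward raycasting.
  (4.5, 6.5, 105°): beam 1 = 1.7321 ≠ 2.8868 ✗
  (1.5, 4.5, 15°): beam 1 = 1.0000 ≠ 2.8868 ✗
  (5.5, 2.5, 120°): beam 1 = 0.5176 ≠ 2.8868 ✗
  (3.5, 5.5, 15°): beam 1 = 1.0000 ≠ 2.8868 ✗
  (2.5, 5.5, 210°): beam 1 = 1.5529 ≠ 2.8868 ✗
  …
  (4.5, 4.5, 195°): r_1=2.8868, r_2=4.0415, r_3=0.5774, r_4=1.7321 — all match ✓
Only this pose fits every beam.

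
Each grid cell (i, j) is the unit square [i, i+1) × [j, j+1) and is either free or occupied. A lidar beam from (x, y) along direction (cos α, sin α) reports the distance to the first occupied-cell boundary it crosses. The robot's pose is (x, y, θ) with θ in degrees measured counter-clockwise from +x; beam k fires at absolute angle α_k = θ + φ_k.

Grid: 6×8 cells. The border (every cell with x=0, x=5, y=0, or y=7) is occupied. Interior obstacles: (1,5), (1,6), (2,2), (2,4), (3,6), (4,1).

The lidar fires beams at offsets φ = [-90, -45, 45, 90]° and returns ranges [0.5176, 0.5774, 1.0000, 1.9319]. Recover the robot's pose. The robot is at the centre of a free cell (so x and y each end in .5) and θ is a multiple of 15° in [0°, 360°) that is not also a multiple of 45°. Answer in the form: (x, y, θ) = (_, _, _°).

(x, y, θ) = (1.5, 4.5, 195°)

Enumerate (i+0.5, j+0.5, θ) over the 18 free cells and 16 admissible headings. For each, cast all 4 beams and compare to the given ranges.
  (1.5, 3.5, 105°): beam 1 = 3.6235 ≠ 0.5176 ✗
  (1.5, 2.5, 105°): beam 2 = 1.7321 ≠ 0.5774 ✗
  (1.5, 3.5, 195°): beam 1 = 1.5529 ≠ 0.5176 ✗
  (2.5, 1.5, 285°): beam 1 = 1.5529 ≠ 0.5176 ✗
  …
  (1.5, 4.5, 195°): r_1=0.5176, r_2=0.5774, r_3=1.0000, r_4=1.9319 — all match ✓
Unique over the lattice → pose = (1.5, 4.5, 195°).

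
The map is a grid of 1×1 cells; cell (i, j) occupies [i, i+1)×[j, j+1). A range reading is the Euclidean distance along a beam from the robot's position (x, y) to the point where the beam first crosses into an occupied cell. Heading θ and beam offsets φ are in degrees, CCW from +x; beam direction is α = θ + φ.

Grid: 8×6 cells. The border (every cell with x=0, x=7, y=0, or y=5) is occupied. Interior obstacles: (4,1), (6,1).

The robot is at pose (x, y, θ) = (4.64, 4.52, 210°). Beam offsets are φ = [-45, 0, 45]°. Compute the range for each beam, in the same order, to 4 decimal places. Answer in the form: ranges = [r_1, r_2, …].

beam 1: φ=-45°, α=165°
  d=(-0.9659,0.2588)  start (4,4)  tX=0.6626 tY=1.8546  stride 1/|dx|=1.0353 1/|dy|=3.8637
    cross x-line → (3,4), t=0.6626
    cross x-line → (2,4), t=1.6979
    cross y-line → (2,5), t=1.8546 (wall)
  → r_1 = 1.8546
beam 2: φ=0°, α=210°
  d=(-0.8660,-0.5000)  start (4,4)  tX=0.7390 tY=1.0400  stride 1/|dx|=1.1547 1/|dy|=2.0000
    cross x-line → (3,4), t=0.7390
    cross y-line → (3,3), t=1.0400
    cross x-line → (2,3), t=1.8937
    cross y-line → (2,2), t=3.0400
    cross x-line → (1,2), t=3.0484
    cross x-line → (0,2), t=4.2031 (wall)
  → r_2 = 4.2031
beam 3: φ=45°, α=255°
  d=(-0.2588,-0.9659)  start (4,4)  tX=2.4728 tY=0.5383  stride 1/|dx|=3.8637 1/|dy|=1.0353
    cross y-line → (4,3), t=0.5383
    cross y-line → (4,2), t=1.5736
    cross x-line → (3,2), t=2.4728
    cross y-line → (3,1), t=2.6089
    cross y-line → (3,0), t=3.6442 (wall)
  → r_3 = 3.6442

ranges = [1.8546, 4.2031, 3.6442]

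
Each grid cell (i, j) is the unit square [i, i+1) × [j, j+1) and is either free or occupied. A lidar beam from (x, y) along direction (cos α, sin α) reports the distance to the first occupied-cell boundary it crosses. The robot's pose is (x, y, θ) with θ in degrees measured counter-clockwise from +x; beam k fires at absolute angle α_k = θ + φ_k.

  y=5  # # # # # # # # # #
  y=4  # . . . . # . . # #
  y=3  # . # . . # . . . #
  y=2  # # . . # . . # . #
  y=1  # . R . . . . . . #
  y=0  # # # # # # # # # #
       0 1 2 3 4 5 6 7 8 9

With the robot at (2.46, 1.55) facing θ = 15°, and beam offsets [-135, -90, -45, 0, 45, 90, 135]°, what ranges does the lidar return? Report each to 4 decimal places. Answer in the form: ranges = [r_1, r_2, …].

ranges = [0.6351, 0.5694, 1.1000, 1.7387, 3.9837, 1.5012, 0.9000]

beam 1: φ=-135°, α=240°
  cosα=-0.5000 sinα=-0.8660 | (2,1) | tMaxX 0.9200 tMaxY 0.6351 | tΔX 2.0000 tΔY 1.1547
    t=0.6351 [y] (2,0) — stop
  → r_1 = 0.6351
beam 2: φ=-90°, α=285°
  cosα=0.2588 sinα=-0.9659 | (2,1) | tMaxX 2.0864 tMaxY 0.5694 | tΔX 3.8637 tΔY 1.0353
    t=0.5694 [y] (2,0) — stop
  → r_2 = 0.5694
beam 3: φ=-45°, α=330°
  cosα=0.8660 sinα=-0.5000 | (2,1) | tMaxX 0.6235 tMaxY 1.1000 | tΔX 1.1547 tΔY 2.0000
    t=0.6235 [x] (3,1)
    t=1.1000 [y] (3,0) — stop
  → r_3 = 1.1000
beam 4: φ=0°, α=15°
  cosα=0.9659 sinα=0.2588 | (2,1) | tMaxX 0.5590 tMaxY 1.7387 | tΔX 1.0353 tΔY 3.8637
    t=0.5590 [x] (3,1)
    t=1.5943 [x] (4,1)
    t=1.7387 [y] (4,2) — stop
  → r_4 = 1.7387
beam 5: φ=45°, α=60°
  cosα=0.5000 sinα=0.8660 | (2,1) | tMaxX 1.0800 tMaxY 0.5196 | tΔX 2.0000 tΔY 1.1547
    t=0.5196 [y] (2,2)
    t=1.0800 [x] (3,2)
    t=1.6743 [y] (3,3)
    t=2.8290 [y] (3,4)
    t=3.0800 [x] (4,4)
    t=3.9837 [y] (4,5) — stop
  → r_5 = 3.9837
beam 6: φ=90°, α=105°
  cosα=-0.2588 sinα=0.9659 | (2,1) | tMaxX 1.7773 tMaxY 0.4659 | tΔX 3.8637 tΔY 1.0353
    t=0.4659 [y] (2,2)
    t=1.5012 [y] (2,3) — stop
  → r_6 = 1.5012
beam 7: φ=135°, α=150°
  cosα=-0.8660 sinα=0.5000 | (2,1) | tMaxX 0.5312 tMaxY 0.9000 | tΔX 1.1547 tΔY 2.0000
    t=0.5312 [x] (1,1)
    t=0.9000 [y] (1,2) — stop
  → r_7 = 0.9000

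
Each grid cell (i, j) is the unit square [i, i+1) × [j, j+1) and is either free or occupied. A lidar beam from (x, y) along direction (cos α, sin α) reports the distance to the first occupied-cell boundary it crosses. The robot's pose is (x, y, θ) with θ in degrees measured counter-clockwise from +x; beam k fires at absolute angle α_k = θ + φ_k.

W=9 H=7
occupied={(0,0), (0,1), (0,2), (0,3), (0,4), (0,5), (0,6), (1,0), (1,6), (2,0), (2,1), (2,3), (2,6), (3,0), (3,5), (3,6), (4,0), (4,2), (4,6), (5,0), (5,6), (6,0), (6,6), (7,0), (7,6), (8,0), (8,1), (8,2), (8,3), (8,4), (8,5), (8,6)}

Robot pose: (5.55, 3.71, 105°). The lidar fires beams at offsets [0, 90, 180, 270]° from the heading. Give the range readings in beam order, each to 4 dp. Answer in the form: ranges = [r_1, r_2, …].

ranges = [2.3708, 2.6400, 2.8056, 2.5364]

beam 1: φ=0°, α=105°
  cosα=-0.2588 sinα=0.9659 | (5,3) | tMaxX 2.1250 tMaxY 0.3002 | tΔX 3.8637 tΔY 1.0353
    t=0.3002 [y] (5,4)
    t=1.3355 [y] (5,5)
    t=2.1250 [x] (4,5)
    t=2.3708 [y] (4,6) — stop
  → r_1 = 2.3708
beam 2: φ=90°, α=195°
  cosα=-0.9659 sinα=-0.2588 | (5,3) | tMaxX 0.5694 tMaxY 2.7432 | tΔX 1.0353 tΔY 3.8637
    t=0.5694 [x] (4,3)
    t=1.6047 [x] (3,3)
    t=2.6400 [x] (2,3) — stop
  → r_2 = 2.6400
beam 3: φ=180°, α=285°
  cosα=0.2588 sinα=-0.9659 | (5,3) | tMaxX 1.7387 tMaxY 0.7350 | tΔX 3.8637 tΔY 1.0353
    t=0.7350 [y] (5,2)
    t=1.7387 [x] (6,2)
    t=1.7703 [y] (6,1)
    t=2.8056 [y] (6,0) — stop
  → r_3 = 2.8056
beam 4: φ=270°, α=15°
  cosα=0.9659 sinα=0.2588 | (5,3) | tMaxX 0.4659 tMaxY 1.1205 | tΔX 1.0353 tΔY 3.8637
    t=0.4659 [x] (6,3)
    t=1.1205 [y] (6,4)
    t=1.5012 [x] (7,4)
    t=2.5364 [x] (8,4) — stop
  → r_4 = 2.5364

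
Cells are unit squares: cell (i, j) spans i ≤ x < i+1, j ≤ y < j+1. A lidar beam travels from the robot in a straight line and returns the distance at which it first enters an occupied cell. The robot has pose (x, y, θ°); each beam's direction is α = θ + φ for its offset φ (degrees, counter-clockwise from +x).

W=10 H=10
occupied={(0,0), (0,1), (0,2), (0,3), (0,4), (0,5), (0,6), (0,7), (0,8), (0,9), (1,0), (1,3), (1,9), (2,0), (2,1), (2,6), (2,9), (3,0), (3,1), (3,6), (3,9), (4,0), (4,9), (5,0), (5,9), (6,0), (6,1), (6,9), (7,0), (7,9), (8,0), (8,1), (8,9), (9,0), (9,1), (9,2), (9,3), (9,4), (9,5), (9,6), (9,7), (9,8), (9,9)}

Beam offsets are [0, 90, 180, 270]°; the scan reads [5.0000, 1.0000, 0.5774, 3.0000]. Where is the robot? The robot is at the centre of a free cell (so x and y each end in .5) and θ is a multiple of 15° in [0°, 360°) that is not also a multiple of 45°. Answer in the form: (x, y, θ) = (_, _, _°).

Enumerate (i+0.5, j+0.5, θ) over the 57 free cells and 16 admissible headings. For each, cast all 4 beams and compare to the given ranges.
  (5.5, 3.5, 210°): beam 1 = 3.0000 ≠ 5.0000 ✗
  (6.5, 4.5, 195°): beam 1 = 4.6587 ≠ 5.0000 ✗
  (7.5, 7.5, 210°): beam 1 = 7.0000 ≠ 5.0000 ✗
  …
  (6.5, 8.5, 300°): r_1=5.0000, r_2=1.0000, r_3=0.5774, r_4=3.0000 — all match ✓
Unique over the lattice → pose = (6.5, 8.5, 300°).

(x, y, θ) = (6.5, 8.5, 300°)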